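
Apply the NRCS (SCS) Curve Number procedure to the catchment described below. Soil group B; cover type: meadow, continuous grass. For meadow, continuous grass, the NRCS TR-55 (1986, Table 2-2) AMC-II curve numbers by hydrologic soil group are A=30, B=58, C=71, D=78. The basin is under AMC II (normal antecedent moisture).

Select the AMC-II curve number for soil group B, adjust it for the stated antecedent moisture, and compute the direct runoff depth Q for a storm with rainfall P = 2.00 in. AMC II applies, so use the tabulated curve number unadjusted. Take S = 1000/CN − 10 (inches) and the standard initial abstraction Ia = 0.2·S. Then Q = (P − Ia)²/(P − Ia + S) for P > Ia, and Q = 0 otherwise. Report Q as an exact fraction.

NRCS table: meadow, continuous grass, soil group B → CN(II) = 58
AMC II — tabulated CN = 58 applies directly.
Max retention: S = 1000/58 − 10 = 210/29 in (≈ 7.241 in)
Initial abstraction Ia = S/5 = (210/29)/5 = 42/29 ≈ 1.448 in
Since P=2.000 > Ia=1.448: effective rainfall P−Ia = 16/29 in
Q = (16/29)²/((16/29) + 210/29) = (256/841)/(226/29) = 128/3277 in ≈ 0.039 in

Q = 128/3277 in ≈ 0.039 in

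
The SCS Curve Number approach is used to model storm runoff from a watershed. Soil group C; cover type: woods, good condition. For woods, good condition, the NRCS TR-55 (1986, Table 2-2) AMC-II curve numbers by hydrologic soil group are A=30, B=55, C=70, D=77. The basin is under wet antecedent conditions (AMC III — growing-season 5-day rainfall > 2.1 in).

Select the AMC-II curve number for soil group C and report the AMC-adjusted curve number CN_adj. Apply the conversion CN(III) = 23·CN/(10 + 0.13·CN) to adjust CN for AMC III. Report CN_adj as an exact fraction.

CN_adj = 16100/191 ≈ 84.293

NRCS table: woods, good condition, soil group C → CN(II) = 70
Wet (AMC III): CN(III) = 23·70/(10 + 0.13·70) = 1610/(191/10) = 16100/191 ≈ 84.293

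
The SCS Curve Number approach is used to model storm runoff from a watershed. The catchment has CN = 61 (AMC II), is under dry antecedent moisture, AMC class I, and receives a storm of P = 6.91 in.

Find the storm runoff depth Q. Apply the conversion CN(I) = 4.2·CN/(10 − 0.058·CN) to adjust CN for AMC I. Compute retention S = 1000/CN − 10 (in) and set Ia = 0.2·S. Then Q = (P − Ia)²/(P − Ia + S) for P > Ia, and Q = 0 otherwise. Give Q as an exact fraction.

CN(I) from CN(II)=61: (4.2·61)/(10 − 0.058·61) = 42700/1077 ≈ 39.647
Max retention: S = 1000/(42700/1077) − 10 = 6500/427 in (≈ 15.222 in)
Ia = 0.2S: 0.2·15.222 = 3.044 in (exactly 1300/427)
P − Ia = 6.910 − 3.044 = 165057/42700 ≈ 3.866 in (> 0, runoff occurs)
Q = (165057/42700)²/((165057/42700) + 6500/427) = (27243813249/1823290000)/(815057/42700) = 27243813249/34802933900 in ≈ 0.783 in

Q = 27243813249/34802933900 in ≈ 0.783 in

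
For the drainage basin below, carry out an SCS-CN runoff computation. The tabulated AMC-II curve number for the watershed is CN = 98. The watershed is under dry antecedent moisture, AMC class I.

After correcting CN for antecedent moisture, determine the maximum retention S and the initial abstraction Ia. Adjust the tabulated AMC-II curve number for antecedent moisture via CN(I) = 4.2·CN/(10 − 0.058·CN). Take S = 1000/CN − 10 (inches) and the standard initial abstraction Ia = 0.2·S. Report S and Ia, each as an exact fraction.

Adjust CN=98 to AMC I: 4.2·98/(10 − 0.058·98) → (2058/5) ÷ (1079/250) = 102900/1079 ≈ 95.366
Retention S: 1000/CN − 10 with CN=95.366 → S = 500/1029 ≈ 0.486 in
Initial abstraction Ia = S/5 = (500/1029)/5 = 100/1029 ≈ 0.097 in

S = 500/1029 in ≈ 0.486 in; Ia = 100/1029 in ≈ 0.097 in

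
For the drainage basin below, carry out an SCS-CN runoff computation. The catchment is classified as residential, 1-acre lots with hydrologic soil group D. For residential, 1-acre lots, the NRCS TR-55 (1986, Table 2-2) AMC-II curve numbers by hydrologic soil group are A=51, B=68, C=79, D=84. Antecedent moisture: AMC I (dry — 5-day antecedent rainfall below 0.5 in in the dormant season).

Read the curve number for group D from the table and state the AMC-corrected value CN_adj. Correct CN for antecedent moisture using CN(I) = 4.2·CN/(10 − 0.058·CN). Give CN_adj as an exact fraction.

CN_adj = 44100/641 ≈ 68.799

NRCS table: residential, 1-acre lots, soil group D → CN(II) = 84
Dry (AMC I): CN(I) = 4.2·84/(10 − 0.058·84) = (1764/5)/(641/125) = 44100/641 ≈ 68.799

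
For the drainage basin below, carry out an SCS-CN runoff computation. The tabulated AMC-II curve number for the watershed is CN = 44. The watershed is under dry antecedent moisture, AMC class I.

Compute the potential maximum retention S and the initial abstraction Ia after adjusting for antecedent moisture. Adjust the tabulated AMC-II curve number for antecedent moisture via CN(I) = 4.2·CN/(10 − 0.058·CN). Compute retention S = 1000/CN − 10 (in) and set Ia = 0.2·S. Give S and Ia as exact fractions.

S = 1000/33 in ≈ 30.303 in; Ia = 200/33 in ≈ 6.061 in

CN(I) from CN(II)=44: (4.2·44)/(10 − 0.058·44) = 3300/133 ≈ 24.812
Max retention: S = 1000/(3300/133) − 10 = 1000/33 in (≈ 30.303 in)
Ia = 0.2S: 0.2·30.303 = 6.061 in (exactly 200/33)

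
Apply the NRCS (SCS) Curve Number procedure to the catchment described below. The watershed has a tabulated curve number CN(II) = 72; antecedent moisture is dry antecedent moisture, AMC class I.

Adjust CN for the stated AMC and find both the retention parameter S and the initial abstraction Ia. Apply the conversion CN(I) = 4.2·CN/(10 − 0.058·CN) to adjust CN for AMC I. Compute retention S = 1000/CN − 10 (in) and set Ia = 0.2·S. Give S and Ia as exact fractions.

S = 250/27 in ≈ 9.259 in; Ia = 50/27 in ≈ 1.852 in

CN(I) from CN(II)=72: (4.2·72)/(10 − 0.058·72) = 675/13 ≈ 51.923
Max retention: S = 1000/(675/13) − 10 = 250/27 in (≈ 9.259 in)
Initial abstraction Ia = S/5 = (250/27)/5 = 50/27 ≈ 1.852 in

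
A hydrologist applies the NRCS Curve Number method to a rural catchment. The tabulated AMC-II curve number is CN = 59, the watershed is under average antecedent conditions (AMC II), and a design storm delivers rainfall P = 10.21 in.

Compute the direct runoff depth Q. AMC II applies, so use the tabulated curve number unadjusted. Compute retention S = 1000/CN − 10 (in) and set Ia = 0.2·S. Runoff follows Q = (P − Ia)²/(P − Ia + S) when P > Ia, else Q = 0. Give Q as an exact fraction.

Q = 2708057521/548930100 in ≈ 4.933 in

CN(II) = 59; AMC II needs no correction.
Max retention: S = 1000/59 − 10 = 410/59 in (≈ 6.949 in)
Ia = 0.2S: 0.2·6.949 = 1.390 in (exactly 82/59)
P − Ia = 10.210 − 1.390 = 52039/5900 ≈ 8.820 in (> 0, runoff occurs)
Runoff Q = (P−Ia)²/(P−Ia+S) = (8.820)²/(8.820+6.949) = 2708057521/548930100 ≈ 4.933 in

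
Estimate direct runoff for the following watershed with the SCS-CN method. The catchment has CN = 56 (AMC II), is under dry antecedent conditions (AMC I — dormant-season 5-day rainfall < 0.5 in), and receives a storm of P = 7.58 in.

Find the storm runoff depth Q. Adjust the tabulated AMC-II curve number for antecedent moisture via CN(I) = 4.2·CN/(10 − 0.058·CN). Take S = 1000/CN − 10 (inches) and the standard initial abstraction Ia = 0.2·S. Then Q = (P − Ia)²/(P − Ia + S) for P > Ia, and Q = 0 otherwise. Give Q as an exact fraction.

Q = 795973369/1217990550 in ≈ 0.654 in

CN(I) from CN(II)=56: (4.2·56)/(10 − 0.058·56) = 7350/211 ≈ 34.834
Retention S: 1000/CN − 10 with CN=34.834 → S = 2750/147 ≈ 18.707 in
Initial abstraction Ia = S/5 = (2750/147)/5 = 550/147 ≈ 3.741 in
Since P=7.580 > Ia=3.741: effective rainfall P−Ia = 28213/7350 in
Runoff Q = (P−Ia)²/(P−Ia+S) = (3.839)²/(3.839+18.707) = 795973369/1217990550 ≈ 0.654 in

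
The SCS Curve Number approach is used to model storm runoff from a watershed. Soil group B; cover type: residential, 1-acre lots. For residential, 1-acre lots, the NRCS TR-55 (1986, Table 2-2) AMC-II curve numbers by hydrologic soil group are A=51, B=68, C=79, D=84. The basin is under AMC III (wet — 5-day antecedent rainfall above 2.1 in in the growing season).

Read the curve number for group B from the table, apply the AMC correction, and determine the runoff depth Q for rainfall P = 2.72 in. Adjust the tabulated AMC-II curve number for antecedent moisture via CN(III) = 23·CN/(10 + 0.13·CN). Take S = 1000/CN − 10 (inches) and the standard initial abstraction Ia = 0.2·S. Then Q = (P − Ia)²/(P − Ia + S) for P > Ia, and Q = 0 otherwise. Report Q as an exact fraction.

Q = 127554436/104074425 in ≈ 1.226 in

NRCS table: residential, 1-acre lots, soil group B → CN(II) = 68
Wet (AMC III): CN(III) = 23·68/(10 + 0.13·68) = 1564/(471/25) = 39100/471 ≈ 83.015
S = 1000/(39100/471) − 10 = 800/391 in ≈ 2.046 in
Initial abstraction Ia = S/5 = (800/391)/5 = 160/391 ≈ 0.409 in
Excess rainfall: 2.720 − 0.409 = 2.311 in; P > Ia so Q > 0
Q = (22588/9775)²/((22588/9775) + 800/391) = (510217744/95550625)/(42588/9775) = 127554436/104074425 in ≈ 1.226 in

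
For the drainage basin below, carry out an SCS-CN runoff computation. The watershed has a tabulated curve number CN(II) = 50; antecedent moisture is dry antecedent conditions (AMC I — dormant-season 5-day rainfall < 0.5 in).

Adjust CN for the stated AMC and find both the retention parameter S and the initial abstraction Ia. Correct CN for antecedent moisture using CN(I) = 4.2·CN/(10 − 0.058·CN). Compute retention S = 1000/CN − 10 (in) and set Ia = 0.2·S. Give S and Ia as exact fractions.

S = 500/21 in ≈ 23.810 in; Ia = 100/21 in ≈ 4.762 in

Adjust CN=50 to AMC I: 4.2·50/(10 − 0.058·50) → 210 ÷ (71/10) = 2100/71 ≈ 29.577
S = 1000/(2100/71) − 10 = 500/21 in ≈ 23.810 in
Ia = 0.2S: 0.2·23.810 = 4.762 in (exactly 100/21)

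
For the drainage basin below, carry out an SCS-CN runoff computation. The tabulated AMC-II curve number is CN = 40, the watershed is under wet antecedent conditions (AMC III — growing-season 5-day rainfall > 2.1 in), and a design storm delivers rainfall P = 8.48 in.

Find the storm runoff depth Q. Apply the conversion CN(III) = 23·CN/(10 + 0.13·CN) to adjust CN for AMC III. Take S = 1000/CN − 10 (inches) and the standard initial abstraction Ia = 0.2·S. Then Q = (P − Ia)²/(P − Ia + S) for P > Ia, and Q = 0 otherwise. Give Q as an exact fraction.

Q = 4255969/1132175 in ≈ 3.759 in

CN(III) from CN(II)=40: (23·40)/(10 + 0.13·40) = 1150/19 ≈ 60.526
Max retention: S = 1000/(1150/19) − 10 = 150/23 in (≈ 6.522 in)
Ia = 0.2S: 0.2·6.522 = 1.304 in (exactly 30/23)
Since P=8.480 > Ia=1.304: effective rainfall P−Ia = 4126/575 in
Q: (4126/575)² ÷ (7876/575) = 4255969/1132175 in (≈ 3.759 in)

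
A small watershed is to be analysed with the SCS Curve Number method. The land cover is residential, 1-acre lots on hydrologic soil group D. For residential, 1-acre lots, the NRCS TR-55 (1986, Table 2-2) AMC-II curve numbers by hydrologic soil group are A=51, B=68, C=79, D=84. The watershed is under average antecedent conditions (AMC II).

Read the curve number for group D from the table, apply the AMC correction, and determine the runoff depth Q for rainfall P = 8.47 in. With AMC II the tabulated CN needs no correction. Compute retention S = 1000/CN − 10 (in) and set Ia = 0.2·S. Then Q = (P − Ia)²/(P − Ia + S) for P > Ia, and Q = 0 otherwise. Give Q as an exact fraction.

NRCS table: residential, 1-acre lots, soil group D → CN(II) = 84
AMC II — tabulated CN = 84 applies directly.
S = 1000/84 − 10 = 40/21 in ≈ 1.905 in
Ia = 0.2·(40/21) = 8/21 in ≈ 0.381 in
P − Ia = 8.470 − 0.381 = 16987/2100 ≈ 8.089 in (> 0, runoff occurs)
Runoff Q = (P−Ia)²/(P−Ia+S) = (8.089)²/(8.089+1.905) = 288558169/44072700 ≈ 6.547 in

Q = 288558169/44072700 in ≈ 6.547 in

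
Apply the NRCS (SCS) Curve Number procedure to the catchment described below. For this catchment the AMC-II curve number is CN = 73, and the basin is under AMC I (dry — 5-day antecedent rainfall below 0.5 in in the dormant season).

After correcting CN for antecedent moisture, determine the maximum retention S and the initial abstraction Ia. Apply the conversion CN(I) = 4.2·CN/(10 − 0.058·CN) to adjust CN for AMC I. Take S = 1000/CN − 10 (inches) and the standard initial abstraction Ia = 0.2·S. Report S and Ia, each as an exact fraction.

CN(I) from CN(II)=73: (4.2·73)/(10 − 0.058·73) = 51100/961 ≈ 53.174
Retention S: 1000/CN − 10 with CN=53.174 → S = 4500/511 ≈ 8.806 in
Ia = 0.2S: 0.2·8.806 = 1.761 in (exactly 900/511)

S = 4500/511 in ≈ 8.806 in; Ia = 900/511 in ≈ 1.761 in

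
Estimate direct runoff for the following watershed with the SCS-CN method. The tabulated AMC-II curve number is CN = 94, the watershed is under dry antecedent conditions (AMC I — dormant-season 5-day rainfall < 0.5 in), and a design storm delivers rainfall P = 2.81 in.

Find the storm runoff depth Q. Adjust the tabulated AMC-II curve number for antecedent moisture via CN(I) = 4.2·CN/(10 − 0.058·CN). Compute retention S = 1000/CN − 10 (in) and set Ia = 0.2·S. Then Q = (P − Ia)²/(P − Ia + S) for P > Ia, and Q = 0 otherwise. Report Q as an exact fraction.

Dry (AMC I): CN(I) = 4.2·94/(10 − 0.058·94) = (1974/5)/(1137/250) = 32900/379 ≈ 86.807
S = 1000/(32900/379) − 10 = 500/329 in ≈ 1.520 in
Initial abstraction Ia = S/5 = (500/329)/5 = 100/329 ≈ 0.304 in
Excess rainfall: 2.810 − 0.304 = 2.506 in; P > Ia so Q > 0
Runoff Q = (P−Ia)²/(P−Ia+S) = (2.506)²/(2.506+1.520) = 6797837601/4357572100 ≈ 1.560 in

Q = 6797837601/4357572100 in ≈ 1.560 in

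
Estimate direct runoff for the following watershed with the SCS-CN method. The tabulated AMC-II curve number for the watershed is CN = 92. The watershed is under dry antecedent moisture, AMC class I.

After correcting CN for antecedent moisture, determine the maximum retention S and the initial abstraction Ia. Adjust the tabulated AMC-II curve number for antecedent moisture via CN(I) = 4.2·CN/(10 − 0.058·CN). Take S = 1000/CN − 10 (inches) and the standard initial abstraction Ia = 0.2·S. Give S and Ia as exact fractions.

S = 1000/483 in ≈ 2.070 in; Ia = 200/483 in ≈ 0.414 in

Dry (AMC I): CN(I) = 4.2·92/(10 − 0.058·92) = (1932/5)/(583/125) = 48300/583 ≈ 82.847
Max retention: S = 1000/(48300/583) − 10 = 1000/483 in (≈ 2.070 in)
Initial abstraction Ia = S/5 = (1000/483)/5 = 200/483 ≈ 0.414 in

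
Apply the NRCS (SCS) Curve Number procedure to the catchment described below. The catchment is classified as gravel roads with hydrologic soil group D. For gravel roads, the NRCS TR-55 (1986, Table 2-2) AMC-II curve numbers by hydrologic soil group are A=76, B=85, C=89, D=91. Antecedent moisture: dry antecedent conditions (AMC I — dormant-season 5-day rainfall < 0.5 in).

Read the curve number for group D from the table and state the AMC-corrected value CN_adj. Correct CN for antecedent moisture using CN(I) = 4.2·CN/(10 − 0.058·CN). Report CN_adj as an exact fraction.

NRCS table: gravel roads, soil group D → CN(II) = 91
CN(I) from CN(II)=91: (4.2·91)/(10 − 0.058·91) = 63700/787 ≈ 80.940

CN_adj = 63700/787 ≈ 80.940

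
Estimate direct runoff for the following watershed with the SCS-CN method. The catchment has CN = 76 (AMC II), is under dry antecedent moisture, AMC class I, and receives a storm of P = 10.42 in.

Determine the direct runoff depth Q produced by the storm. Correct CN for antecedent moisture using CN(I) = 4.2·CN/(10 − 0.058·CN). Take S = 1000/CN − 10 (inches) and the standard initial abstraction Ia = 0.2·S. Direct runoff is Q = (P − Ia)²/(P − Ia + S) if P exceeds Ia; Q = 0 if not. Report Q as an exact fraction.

Q = 3515659849/726798450 in ≈ 4.837 in

Adjust CN=76 to AMC I: 4.2·76/(10 − 0.058·76) → (1596/5) ÷ (699/125) = 13300/233 ≈ 57.082
Max retention: S = 1000/(13300/233) − 10 = 1000/133 in (≈ 7.519 in)
Ia = 0.2S: 0.2·7.519 = 1.504 in (exactly 200/133)
P − Ia = 10.420 − 1.504 = 59293/6650 ≈ 8.916 in (> 0, runoff occurs)
Runoff Q = (P−Ia)²/(P−Ia+S) = (8.916)²/(8.916+7.519) = 3515659849/726798450 ≈ 4.837 in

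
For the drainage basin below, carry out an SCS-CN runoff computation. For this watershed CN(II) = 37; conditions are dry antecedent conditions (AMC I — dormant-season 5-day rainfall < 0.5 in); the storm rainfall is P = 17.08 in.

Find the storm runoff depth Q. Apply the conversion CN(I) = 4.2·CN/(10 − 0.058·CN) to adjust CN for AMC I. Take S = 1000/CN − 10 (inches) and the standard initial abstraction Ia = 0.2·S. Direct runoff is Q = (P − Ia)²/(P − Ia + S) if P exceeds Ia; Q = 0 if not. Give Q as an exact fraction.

Q = 68873401/42364075 in ≈ 1.626 in

CN(I) from CN(II)=37: (4.2·37)/(10 − 0.058·37) = 3700/187 ≈ 19.786
Retention S: 1000/CN − 10 with CN=19.786 → S = 1500/37 ≈ 40.541 in
Ia = 0.2S: 0.2·40.541 = 8.108 in (exactly 300/37)
Since P=17.080 > Ia=8.108: effective rainfall P−Ia = 8299/925 in
Q = (8299/925)²/((8299/925) + 1500/37) = (68873401/855625)/(45799/925) = 68873401/42364075 in ≈ 1.626 in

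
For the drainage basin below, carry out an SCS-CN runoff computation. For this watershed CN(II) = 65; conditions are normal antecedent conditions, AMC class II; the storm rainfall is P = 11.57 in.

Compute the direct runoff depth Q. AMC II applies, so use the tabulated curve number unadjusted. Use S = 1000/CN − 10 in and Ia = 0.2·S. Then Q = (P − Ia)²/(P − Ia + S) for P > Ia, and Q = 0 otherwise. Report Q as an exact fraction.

Q = 186076881/26833300 in ≈ 6.935 in

AMC II — tabulated CN = 65 applies directly.
Retention S: 1000/CN − 10 with CN=65.000 → S = 70/13 ≈ 5.385 in
Ia = 0.2S: 0.2·5.385 = 1.077 in (exactly 14/13)
Excess rainfall: 11.570 − 1.077 = 10.493 in; P > Ia so Q > 0
Runoff Q = (P−Ia)²/(P−Ia+S) = (10.493)²/(10.493+5.385) = 186076881/26833300 ≈ 6.935 in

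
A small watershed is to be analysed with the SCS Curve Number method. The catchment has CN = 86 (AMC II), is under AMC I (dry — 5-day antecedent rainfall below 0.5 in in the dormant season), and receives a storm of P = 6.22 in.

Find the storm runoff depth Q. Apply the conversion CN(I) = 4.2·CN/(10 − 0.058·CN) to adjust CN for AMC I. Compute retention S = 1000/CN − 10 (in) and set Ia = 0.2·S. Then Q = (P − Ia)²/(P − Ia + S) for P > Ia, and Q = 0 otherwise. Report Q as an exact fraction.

Q = 1233344161/387767550 in ≈ 3.181 in

CN(I) from CN(II)=86: (4.2·86)/(10 − 0.058·86) = 12900/179 ≈ 72.067
S = 1000/(12900/179) − 10 = 500/129 in ≈ 3.876 in
Ia = 0.2·(500/129) = 100/129 in ≈ 0.775 in
Excess rainfall: 6.220 − 0.775 = 5.445 in; P > Ia so Q > 0
Q = (35119/6450)²/((35119/6450) + 500/129) = (1233344161/41602500)/(60119/6450) = 1233344161/387767550 in ≈ 3.181 in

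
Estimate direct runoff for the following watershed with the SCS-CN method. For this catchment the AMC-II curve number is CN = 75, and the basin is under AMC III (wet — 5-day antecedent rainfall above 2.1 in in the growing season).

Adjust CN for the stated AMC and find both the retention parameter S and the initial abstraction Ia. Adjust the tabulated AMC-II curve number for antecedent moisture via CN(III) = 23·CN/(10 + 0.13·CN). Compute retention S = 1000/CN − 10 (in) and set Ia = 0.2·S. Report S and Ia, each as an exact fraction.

Wet (AMC III): CN(III) = 23·75/(10 + 0.13·75) = 1725/(79/4) = 6900/79 ≈ 87.342
Retention S: 1000/CN − 10 with CN=87.342 → S = 100/69 ≈ 1.449 in
Ia = 0.2·(100/69) = 20/69 in ≈ 0.290 in

S = 100/69 in ≈ 1.449 in; Ia = 20/69 in ≈ 0.290 in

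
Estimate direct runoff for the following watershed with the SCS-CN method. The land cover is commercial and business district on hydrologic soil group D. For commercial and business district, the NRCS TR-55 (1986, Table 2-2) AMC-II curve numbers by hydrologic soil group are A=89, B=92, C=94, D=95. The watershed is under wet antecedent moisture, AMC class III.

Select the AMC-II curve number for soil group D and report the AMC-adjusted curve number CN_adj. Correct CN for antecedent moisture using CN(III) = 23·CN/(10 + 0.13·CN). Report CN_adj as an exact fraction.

CN_adj = 43700/447 ≈ 97.763

NRCS table: commercial and business district, soil group D → CN(II) = 95
CN(III) from CN(II)=95: (23·95)/(10 + 0.13·95) = 43700/447 ≈ 97.763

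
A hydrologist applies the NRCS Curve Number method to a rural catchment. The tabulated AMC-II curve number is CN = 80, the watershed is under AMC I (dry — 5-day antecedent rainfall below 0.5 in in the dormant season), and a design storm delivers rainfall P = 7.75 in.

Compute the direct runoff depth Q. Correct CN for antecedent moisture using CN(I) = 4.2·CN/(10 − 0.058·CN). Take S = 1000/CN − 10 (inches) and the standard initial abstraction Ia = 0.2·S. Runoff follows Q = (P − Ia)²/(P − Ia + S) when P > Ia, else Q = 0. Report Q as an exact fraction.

Q = 303601/88284 in ≈ 3.439 in

Adjust CN=80 to AMC I: 4.2·80/(10 − 0.058·80) → 336 ÷ (134/25) = 4200/67 ≈ 62.687
S = 1000/(4200/67) − 10 = 125/21 in ≈ 5.952 in
Ia = 0.2·(125/21) = 25/21 in ≈ 1.190 in
Excess rainfall: 7.750 − 1.190 = 6.560 in; P > Ia so Q > 0
Q = (551/84)²/((551/84) + 125/21) = (303601/7056)/(1051/84) = 303601/88284 in ≈ 3.439 in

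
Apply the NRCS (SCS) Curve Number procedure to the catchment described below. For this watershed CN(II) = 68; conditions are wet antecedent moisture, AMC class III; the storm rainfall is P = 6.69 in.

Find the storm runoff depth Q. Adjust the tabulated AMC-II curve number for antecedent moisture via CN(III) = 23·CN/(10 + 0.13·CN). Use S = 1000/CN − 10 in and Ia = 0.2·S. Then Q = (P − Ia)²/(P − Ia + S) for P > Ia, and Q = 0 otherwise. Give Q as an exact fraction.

Q = 60309045241/12730138900 in ≈ 4.738 in

CN(III) from CN(II)=68: (23·68)/(10 + 0.13·68) = 39100/471 ≈ 83.015
Retention S: 1000/CN − 10 with CN=83.015 → S = 800/391 ≈ 2.046 in
Initial abstraction Ia = S/5 = (800/391)/5 = 160/391 ≈ 0.409 in
P − Ia = 6.690 − 0.409 = 245579/39100 ≈ 6.281 in (> 0, runoff occurs)
Runoff Q = (P−Ia)²/(P−Ia+S) = (6.281)²/(6.281+2.046) = 60309045241/12730138900 ≈ 4.738 in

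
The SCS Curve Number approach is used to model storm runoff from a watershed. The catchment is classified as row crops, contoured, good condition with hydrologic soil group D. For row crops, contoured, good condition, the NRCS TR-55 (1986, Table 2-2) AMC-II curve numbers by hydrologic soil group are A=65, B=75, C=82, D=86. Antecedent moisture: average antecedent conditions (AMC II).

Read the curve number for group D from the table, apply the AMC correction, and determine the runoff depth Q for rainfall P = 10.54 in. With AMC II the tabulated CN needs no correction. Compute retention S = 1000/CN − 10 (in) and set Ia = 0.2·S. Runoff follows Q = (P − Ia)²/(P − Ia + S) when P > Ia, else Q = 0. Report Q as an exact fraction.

Q = 482285521/54741150 in ≈ 8.810 in

NRCS table: row crops, contoured, good condition, soil group D → CN(II) = 86
CN(II) = 86; AMC II needs no correction.
Retention S: 1000/CN − 10 with CN=86.000 → S = 70/43 ≈ 1.628 in
Initial abstraction Ia = S/5 = (70/43)/5 = 14/43 ≈ 0.326 in
P − Ia = 10.540 − 0.326 = 21961/2150 ≈ 10.214 in (> 0, runoff occurs)
Q: (21961/2150)² ÷ (25461/2150) = 482285521/54741150 in (≈ 8.810 in)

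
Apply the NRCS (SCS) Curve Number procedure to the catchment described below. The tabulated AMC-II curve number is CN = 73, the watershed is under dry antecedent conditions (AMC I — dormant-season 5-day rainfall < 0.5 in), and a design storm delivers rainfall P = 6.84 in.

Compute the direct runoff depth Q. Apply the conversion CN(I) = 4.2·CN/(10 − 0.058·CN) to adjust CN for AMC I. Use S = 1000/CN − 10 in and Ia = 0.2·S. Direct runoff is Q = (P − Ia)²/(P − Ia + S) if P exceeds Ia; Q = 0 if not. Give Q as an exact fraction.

Adjust CN=73 to AMC I: 4.2·73/(10 − 0.058·73) → (1533/5) ÷ (2883/500) = 51100/961 ≈ 53.174
Max retention: S = 1000/(51100/961) − 10 = 4500/511 in (≈ 8.806 in)
Ia = 0.2S: 0.2·8.806 = 1.761 in (exactly 900/511)
Since P=6.840 > Ia=1.761: effective rainfall P−Ia = 64881/12775 in
Q: (64881/12775)² ÷ (177381/12775) = 467727129/251782475 in (≈ 1.858 in)

Q = 467727129/251782475 in ≈ 1.858 in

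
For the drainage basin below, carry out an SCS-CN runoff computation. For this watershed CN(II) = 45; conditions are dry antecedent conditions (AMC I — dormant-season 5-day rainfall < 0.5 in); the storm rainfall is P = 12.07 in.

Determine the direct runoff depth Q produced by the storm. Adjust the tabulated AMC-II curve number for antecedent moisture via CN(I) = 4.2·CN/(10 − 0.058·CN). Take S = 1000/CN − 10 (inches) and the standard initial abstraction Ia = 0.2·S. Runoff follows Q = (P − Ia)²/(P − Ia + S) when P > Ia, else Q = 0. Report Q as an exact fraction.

Q = 13953043129/12627524700 in ≈ 1.105 in

Dry (AMC I): CN(I) = 4.2·45/(10 − 0.058·45) = 189/(739/100) = 18900/739 ≈ 25.575
S = 1000/(18900/739) − 10 = 5500/189 in ≈ 29.101 in
Ia = 0.2S: 0.2·29.101 = 5.820 in (exactly 1100/189)
P − Ia = 12.070 − 5.820 = 118123/18900 ≈ 6.250 in (> 0, runoff occurs)
Runoff Q = (P−Ia)²/(P−Ia+S) = (6.250)²/(6.250+29.101) = 13953043129/12627524700 ≈ 1.105 in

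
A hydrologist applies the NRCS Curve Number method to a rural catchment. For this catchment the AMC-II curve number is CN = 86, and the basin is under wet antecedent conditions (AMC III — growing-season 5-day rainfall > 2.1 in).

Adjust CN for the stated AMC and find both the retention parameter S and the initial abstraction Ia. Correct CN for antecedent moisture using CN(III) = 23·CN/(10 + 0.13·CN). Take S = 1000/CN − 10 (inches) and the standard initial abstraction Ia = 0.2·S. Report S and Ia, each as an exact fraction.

Wet (AMC III): CN(III) = 23·86/(10 + 0.13·86) = 1978/(1059/50) = 98900/1059 ≈ 93.390
Retention S: 1000/CN − 10 with CN=93.390 → S = 700/989 ≈ 0.708 in
Initial abstraction Ia = S/5 = (700/989)/5 = 140/989 ≈ 0.142 in

S = 700/989 in ≈ 0.708 in; Ia = 140/989 in ≈ 0.142 in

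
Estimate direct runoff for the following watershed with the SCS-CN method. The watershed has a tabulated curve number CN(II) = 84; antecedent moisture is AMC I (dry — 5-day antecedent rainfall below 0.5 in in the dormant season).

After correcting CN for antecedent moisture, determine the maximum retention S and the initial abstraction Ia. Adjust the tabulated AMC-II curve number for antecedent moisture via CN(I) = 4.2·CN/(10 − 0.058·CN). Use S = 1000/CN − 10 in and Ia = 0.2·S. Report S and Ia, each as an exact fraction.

CN(I) from CN(II)=84: (4.2·84)/(10 − 0.058·84) = 44100/641 ≈ 68.799
S = 1000/(44100/641) − 10 = 2000/441 in ≈ 4.535 in
Initial abstraction Ia = S/5 = (2000/441)/5 = 400/441 ≈ 0.907 in

S = 2000/441 in ≈ 4.535 in; Ia = 400/441 in ≈ 0.907 in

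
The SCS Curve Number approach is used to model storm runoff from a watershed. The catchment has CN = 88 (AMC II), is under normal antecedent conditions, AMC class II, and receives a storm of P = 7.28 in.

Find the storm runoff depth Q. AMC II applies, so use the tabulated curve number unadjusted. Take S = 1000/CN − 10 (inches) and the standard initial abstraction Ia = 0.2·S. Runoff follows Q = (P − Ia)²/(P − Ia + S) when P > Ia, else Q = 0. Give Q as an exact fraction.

Average conditions: CN = 88 (no AMC adjustment).
Max retention: S = 1000/88 − 10 = 15/11 in (≈ 1.364 in)
Ia = 0.2·(15/11) = 3/11 in ≈ 0.273 in
Since P=7.280 > Ia=0.273: effective rainfall P−Ia = 1927/275 in
Q = (1927/275)²/((1927/275) + 15/11) = (3713329/75625)/(2302/275) = 3713329/633050 in ≈ 5.866 in

Q = 3713329/633050 in ≈ 5.866 in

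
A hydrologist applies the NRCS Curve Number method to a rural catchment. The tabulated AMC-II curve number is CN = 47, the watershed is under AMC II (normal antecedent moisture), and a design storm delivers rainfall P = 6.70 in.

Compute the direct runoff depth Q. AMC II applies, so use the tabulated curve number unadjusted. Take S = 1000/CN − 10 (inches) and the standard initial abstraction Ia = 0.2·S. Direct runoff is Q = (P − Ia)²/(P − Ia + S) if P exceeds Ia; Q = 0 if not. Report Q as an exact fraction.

Q = 4363921/3472830 in ≈ 1.257 in

CN(II) = 47; AMC II needs no correction.
Max retention: S = 1000/47 − 10 = 530/47 in (≈ 11.277 in)
Ia = 0.2·(530/47) = 106/47 in ≈ 2.255 in
P − Ia = 6.700 − 2.255 = 2089/470 ≈ 4.445 in (> 0, runoff occurs)
Q = (2089/470)²/((2089/470) + 530/47) = (4363921/220900)/(7389/470) = 4363921/3472830 in ≈ 1.257 in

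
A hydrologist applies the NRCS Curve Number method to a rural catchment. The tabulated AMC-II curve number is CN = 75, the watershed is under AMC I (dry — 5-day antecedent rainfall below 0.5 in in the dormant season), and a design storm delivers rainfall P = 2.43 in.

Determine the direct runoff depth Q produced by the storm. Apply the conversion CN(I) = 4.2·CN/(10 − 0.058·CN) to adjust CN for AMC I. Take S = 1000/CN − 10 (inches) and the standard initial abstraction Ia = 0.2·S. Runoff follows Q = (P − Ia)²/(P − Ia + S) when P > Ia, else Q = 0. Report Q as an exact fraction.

Dry (AMC I): CN(I) = 4.2·75/(10 − 0.058·75) = 315/(113/20) = 6300/113 ≈ 55.752
Max retention: S = 1000/(6300/113) − 10 = 500/63 in (≈ 7.937 in)
Ia = 0.2S: 0.2·7.937 = 1.587 in (exactly 100/63)
Excess rainfall: 2.430 − 1.587 = 0.843 in; P > Ia so Q > 0
Runoff Q = (P−Ia)²/(P−Ia+S) = (0.843)²/(0.843+7.937) = 28185481/348446700 ≈ 0.081 in

Q = 28185481/348446700 in ≈ 0.081 in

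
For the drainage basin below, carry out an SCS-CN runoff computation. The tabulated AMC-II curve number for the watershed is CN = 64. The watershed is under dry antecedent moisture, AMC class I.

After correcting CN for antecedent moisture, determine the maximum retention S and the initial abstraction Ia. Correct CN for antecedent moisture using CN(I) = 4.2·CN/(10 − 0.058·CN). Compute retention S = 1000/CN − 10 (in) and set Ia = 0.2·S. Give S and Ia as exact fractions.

S = 375/28 in ≈ 13.393 in; Ia = 75/28 in ≈ 2.679 in

CN(I) from CN(II)=64: (4.2·64)/(10 − 0.058·64) = 5600/131 ≈ 42.748
Max retention: S = 1000/(5600/131) − 10 = 375/28 in (≈ 13.393 in)
Ia = 0.2S: 0.2·13.393 = 2.679 in (exactly 75/28)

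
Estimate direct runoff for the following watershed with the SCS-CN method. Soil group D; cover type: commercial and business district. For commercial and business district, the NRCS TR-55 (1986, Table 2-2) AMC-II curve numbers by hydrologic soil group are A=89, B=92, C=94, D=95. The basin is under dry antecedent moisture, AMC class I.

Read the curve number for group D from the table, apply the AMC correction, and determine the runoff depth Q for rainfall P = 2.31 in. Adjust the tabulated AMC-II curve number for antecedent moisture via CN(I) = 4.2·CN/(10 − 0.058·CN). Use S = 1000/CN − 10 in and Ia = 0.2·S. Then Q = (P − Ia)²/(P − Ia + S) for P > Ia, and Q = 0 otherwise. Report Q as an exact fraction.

Q = 6751744561/5273543100 in ≈ 1.280 in

NRCS table: commercial and business district, soil group D → CN(II) = 95
Dry (AMC I): CN(I) = 4.2·95/(10 − 0.058·95) = 399/(449/100) = 39900/449 ≈ 88.864
Max retention: S = 1000/(39900/449) − 10 = 500/399 in (≈ 1.253 in)
Ia = 0.2S: 0.2·1.253 = 0.251 in (exactly 100/399)
Excess rainfall: 2.310 − 0.251 = 2.059 in; P > Ia so Q > 0
Q = (82169/39900)²/((82169/39900) + 500/399) = (6751744561/1592010000)/(132169/39900) = 6751744561/5273543100 in ≈ 1.280 in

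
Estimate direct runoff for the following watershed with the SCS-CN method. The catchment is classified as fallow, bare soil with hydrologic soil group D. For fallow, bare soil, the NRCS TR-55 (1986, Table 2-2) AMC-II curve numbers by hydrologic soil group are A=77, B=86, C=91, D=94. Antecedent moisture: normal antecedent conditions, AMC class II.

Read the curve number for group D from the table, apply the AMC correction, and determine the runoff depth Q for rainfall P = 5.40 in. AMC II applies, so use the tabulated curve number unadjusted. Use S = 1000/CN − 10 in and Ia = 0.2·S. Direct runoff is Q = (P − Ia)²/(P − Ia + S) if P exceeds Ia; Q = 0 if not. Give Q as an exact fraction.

Q = 511707/108805 in ≈ 4.703 in

NRCS table: fallow, bare soil, soil group D → CN(II) = 94
Average conditions: CN = 94 (no AMC adjustment).
S = 1000/94 − 10 = 30/47 in ≈ 0.638 in
Ia = 0.2S: 0.2·0.638 = 0.128 in (exactly 6/47)
Excess rainfall: 5.400 − 0.128 = 5.272 in; P > Ia so Q > 0
Q = (1239/235)²/((1239/235) + 30/47) = (1535121/55225)/(1389/235) = 511707/108805 in ≈ 4.703 in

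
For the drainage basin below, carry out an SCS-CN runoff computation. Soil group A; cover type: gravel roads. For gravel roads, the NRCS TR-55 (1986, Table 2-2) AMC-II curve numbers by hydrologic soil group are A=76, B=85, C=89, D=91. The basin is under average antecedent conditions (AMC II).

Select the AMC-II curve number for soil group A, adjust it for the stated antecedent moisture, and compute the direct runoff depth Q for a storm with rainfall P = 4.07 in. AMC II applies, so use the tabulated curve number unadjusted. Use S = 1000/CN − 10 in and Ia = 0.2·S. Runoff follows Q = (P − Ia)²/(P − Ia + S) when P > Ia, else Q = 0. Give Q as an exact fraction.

NRCS table: gravel roads, soil group A → CN(II) = 76
AMC II — tabulated CN = 76 applies directly.
S = 1000/76 − 10 = 60/19 in ≈ 3.158 in
Ia = 0.2·(60/19) = 12/19 in ≈ 0.632 in
P − Ia = 4.070 − 0.632 = 6533/1900 ≈ 3.438 in (> 0, runoff occurs)
Runoff Q = (P−Ia)²/(P−Ia+S) = (3.438)²/(3.438+3.158) = 42680089/23812700 ≈ 1.792 in

Q = 42680089/23812700 in ≈ 1.792 in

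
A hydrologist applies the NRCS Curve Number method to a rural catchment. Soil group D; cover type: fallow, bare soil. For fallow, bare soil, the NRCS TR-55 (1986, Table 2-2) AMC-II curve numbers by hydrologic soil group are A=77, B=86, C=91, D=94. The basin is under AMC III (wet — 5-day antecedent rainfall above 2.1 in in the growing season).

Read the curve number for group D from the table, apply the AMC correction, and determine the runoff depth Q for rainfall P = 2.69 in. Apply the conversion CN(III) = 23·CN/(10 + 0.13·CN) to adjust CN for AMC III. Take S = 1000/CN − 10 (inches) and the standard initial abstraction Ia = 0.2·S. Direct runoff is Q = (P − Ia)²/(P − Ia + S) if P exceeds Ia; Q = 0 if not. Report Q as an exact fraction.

NRCS table: fallow, bare soil, soil group D → CN(II) = 94
CN(III) from CN(II)=94: (23·94)/(10 + 0.13·94) = 108100/1111 ≈ 97.300
S = 1000/(108100/1111) − 10 = 300/1081 in ≈ 0.278 in
Ia = 0.2S: 0.2·0.278 = 0.056 in (exactly 60/1081)
P − Ia = 2.690 − 0.056 = 284789/108100 ≈ 2.634 in (> 0, runoff occurs)
Q: (284789/108100)² ÷ (314789/108100) = 81104774521/34028690900 in (≈ 2.383 in)

Q = 81104774521/34028690900 in ≈ 2.383 in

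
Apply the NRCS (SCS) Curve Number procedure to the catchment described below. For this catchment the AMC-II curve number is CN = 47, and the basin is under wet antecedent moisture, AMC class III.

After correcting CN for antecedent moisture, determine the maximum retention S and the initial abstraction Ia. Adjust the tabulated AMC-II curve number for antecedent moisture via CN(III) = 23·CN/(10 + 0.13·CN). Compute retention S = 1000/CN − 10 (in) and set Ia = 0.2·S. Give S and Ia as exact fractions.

S = 5300/1081 in ≈ 4.903 in; Ia = 1060/1081 in ≈ 0.981 in

Adjust CN=47 to AMC III: 23·47/(10 + 0.13·47) → 1081 ÷ (1611/100) = 108100/1611 ≈ 67.101
Retention S: 1000/CN − 10 with CN=67.101 → S = 5300/1081 ≈ 4.903 in
Ia = 0.2·(5300/1081) = 1060/1081 in ≈ 0.981 in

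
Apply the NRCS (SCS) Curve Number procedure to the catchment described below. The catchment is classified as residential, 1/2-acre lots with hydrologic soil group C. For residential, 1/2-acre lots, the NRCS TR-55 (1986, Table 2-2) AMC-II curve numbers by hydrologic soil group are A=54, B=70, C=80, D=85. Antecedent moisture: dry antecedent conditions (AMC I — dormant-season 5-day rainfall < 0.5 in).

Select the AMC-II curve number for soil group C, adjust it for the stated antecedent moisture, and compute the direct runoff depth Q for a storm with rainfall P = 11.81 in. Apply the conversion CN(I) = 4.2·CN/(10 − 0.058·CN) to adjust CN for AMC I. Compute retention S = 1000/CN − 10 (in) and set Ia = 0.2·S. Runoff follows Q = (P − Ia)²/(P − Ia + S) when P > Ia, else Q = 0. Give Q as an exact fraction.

Q = 497334601/73082100 in ≈ 6.805 in

NRCS table: residential, 1/2-acre lots, soil group C → CN(II) = 80
CN(I) from CN(II)=80: (4.2·80)/(10 − 0.058·80) = 4200/67 ≈ 62.687
S = 1000/(4200/67) − 10 = 125/21 in ≈ 5.952 in
Ia = 0.2·(125/21) = 25/21 in ≈ 1.190 in
Excess rainfall: 11.810 − 1.190 = 10.620 in; P > Ia so Q > 0
Q = (22301/2100)²/((22301/2100) + 125/21) = (497334601/4410000)/(34801/2100) = 497334601/73082100 in ≈ 6.805 in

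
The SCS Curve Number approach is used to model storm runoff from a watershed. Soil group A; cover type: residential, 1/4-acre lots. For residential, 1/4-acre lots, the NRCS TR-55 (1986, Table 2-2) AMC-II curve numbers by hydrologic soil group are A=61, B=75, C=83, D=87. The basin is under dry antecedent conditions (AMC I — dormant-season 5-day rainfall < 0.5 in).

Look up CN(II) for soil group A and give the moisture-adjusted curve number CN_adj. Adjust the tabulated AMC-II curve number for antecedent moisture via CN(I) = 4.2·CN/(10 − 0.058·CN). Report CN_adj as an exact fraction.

CN_adj = 42700/1077 ≈ 39.647

NRCS table: residential, 1/4-acre lots, soil group A → CN(II) = 61
CN(I) from CN(II)=61: (4.2·61)/(10 − 0.058·61) = 42700/1077 ≈ 39.647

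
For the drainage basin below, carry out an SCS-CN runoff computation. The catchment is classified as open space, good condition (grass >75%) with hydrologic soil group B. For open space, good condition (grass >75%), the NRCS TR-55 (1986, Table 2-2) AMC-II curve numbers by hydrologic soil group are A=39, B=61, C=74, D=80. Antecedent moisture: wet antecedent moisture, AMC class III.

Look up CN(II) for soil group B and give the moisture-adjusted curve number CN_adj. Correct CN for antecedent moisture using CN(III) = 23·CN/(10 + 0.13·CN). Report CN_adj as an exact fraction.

NRCS table: open space, good condition (grass >75%), soil group B → CN(II) = 61
Wet (AMC III): CN(III) = 23·61/(10 + 0.13·61) = 1403/(1793/100) = 140300/1793 ≈ 78.249

CN_adj = 140300/1793 ≈ 78.249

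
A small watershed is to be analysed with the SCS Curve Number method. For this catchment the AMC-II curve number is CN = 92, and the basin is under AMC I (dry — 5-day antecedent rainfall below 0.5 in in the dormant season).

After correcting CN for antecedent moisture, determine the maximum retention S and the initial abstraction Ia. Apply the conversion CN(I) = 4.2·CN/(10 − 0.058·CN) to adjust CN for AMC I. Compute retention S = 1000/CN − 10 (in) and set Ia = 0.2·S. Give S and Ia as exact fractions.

S = 1000/483 in ≈ 2.070 in; Ia = 200/483 in ≈ 0.414 in

Adjust CN=92 to AMC I: 4.2·92/(10 − 0.058·92) → (1932/5) ÷ (583/125) = 48300/583 ≈ 82.847
Retention S: 1000/CN − 10 with CN=82.847 → S = 1000/483 ≈ 2.070 in
Initial abstraction Ia = S/5 = (1000/483)/5 = 200/483 ≈ 0.414 in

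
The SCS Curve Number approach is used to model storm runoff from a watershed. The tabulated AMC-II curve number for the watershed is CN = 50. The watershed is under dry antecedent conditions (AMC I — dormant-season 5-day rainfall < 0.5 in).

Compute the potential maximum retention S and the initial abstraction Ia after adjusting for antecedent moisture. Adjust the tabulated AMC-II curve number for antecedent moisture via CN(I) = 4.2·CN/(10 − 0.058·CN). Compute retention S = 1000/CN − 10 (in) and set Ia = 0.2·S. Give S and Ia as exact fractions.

CN(I) from CN(II)=50: (4.2·50)/(10 − 0.058·50) = 2100/71 ≈ 29.577
Max retention: S = 1000/(2100/71) − 10 = 500/21 in (≈ 23.810 in)
Ia = 0.2S: 0.2·23.810 = 4.762 in (exactly 100/21)

S = 500/21 in ≈ 23.810 in; Ia = 100/21 in ≈ 4.762 in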